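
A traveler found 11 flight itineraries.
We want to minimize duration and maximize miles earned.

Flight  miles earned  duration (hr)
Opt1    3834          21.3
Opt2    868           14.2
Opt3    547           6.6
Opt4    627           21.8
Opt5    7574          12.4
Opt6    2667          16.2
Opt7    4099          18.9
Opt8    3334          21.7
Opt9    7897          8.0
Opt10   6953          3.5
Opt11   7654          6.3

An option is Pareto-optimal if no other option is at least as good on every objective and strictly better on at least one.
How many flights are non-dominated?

3

Opt1: dominated by Opt5 (miles earned 7574≥3834, duration 12.4≤21.3).
Opt2: dominated by Opt5 (miles earned 7574≥868, duration 12.4≤14.2).
Opt3: dominated by Opt10 (miles earned 6953≥547, duration 3.5≤6.6).
Opt4: dominated by Opt1 (miles earned 3834≥627, duration 21.3≤21.8).
Opt5: dominated by Opt9 (miles earned 7897≥7574, duration 8.0≤12.4).
Opt6: dominated by Opt5 (miles earned 7574≥2667, duration 12.4≤16.2).
Opt7: dominated by Opt5 (miles earned 7574≥4099, duration 12.4≤18.9).
Opt8: dominated by Opt1 (miles earned 3834≥3334, duration 21.3≤21.7).
Opt9: not dominated (best miles earned).
Opt10: not dominated (best duration).
Opt11: not dominated.
Pareto-optimal: Opt9, Opt10, Opt11 → 3.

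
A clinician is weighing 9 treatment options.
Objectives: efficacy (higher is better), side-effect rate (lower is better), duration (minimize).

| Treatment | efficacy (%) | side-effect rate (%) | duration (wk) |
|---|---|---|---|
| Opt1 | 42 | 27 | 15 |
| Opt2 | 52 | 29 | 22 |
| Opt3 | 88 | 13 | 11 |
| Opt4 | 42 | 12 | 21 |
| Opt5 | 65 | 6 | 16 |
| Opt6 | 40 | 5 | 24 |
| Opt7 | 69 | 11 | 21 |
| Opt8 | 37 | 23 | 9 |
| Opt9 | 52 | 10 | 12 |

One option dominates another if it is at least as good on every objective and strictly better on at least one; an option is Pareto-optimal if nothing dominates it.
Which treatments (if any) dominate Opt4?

Opt5, Opt7, Opt9

Opt5: efficacy 65≥42, side-effect rate 6≤12, duration 16≤21 — dominates Opt4.
Opt7: efficacy 69≥42, side-effect rate 11≤12, duration 21≤21 — dominates Opt4.
Opt9: efficacy 52≥42, side-effect rate 10≤12, duration 12≤21 — dominates Opt4.
Others (Opt1, Opt2, Opt3, Opt6, Opt8) are each worse than Opt4 on at least one objective.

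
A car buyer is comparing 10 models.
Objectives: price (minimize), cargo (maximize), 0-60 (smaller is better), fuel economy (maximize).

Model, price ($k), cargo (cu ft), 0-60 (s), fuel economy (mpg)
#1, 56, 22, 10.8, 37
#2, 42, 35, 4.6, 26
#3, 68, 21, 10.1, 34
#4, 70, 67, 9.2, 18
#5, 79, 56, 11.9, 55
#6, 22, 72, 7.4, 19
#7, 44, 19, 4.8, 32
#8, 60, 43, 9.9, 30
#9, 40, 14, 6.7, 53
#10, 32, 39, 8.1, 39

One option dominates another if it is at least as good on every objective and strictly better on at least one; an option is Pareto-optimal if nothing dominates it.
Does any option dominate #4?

Yes

#6 vs #4: price 22≤70, cargo 72≥67, 0-60 7.4≤9.2, fuel economy 19≥18 — #6 is at least as good on every objective and strictly better on at least one, so #6 dominates #4.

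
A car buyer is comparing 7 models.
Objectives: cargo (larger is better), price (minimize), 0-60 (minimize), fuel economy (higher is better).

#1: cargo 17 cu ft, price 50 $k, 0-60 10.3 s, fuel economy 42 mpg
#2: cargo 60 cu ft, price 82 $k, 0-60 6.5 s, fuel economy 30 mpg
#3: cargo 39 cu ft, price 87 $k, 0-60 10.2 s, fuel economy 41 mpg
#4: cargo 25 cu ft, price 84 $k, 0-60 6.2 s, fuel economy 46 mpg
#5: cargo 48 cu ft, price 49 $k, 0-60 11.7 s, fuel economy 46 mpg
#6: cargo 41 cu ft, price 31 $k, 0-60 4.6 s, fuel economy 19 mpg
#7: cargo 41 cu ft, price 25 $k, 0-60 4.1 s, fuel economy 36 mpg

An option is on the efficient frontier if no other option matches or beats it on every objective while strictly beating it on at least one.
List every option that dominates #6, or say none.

#7: cargo 41≥41, price 25≤31, 0-60 4.1≤4.6, fuel economy 36≥19 — dominates #6.
Others (#1, #2, #3, #4, #5) are each worse than #6 on at least one objective.

#7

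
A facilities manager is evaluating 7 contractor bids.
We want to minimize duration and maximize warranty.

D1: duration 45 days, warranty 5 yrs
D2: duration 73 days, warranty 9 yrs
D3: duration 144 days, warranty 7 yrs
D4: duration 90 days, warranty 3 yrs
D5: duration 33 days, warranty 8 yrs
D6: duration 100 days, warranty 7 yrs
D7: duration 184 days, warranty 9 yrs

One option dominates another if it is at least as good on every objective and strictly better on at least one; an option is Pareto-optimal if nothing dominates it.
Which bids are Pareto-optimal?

D1: dominated by D5 (duration 33≤45, warranty 8≥5).
D2: not dominated.
D3: dominated by D2 (duration 73≤144, warranty 9≥7).
D4: dominated by D1 (duration 45≤90, warranty 5≥3).
D5: not dominated (best duration).
D6: dominated by D2 (duration 73≤100, warranty 9≥7).
D7: dominated by D2 (duration 73≤184, warranty 9≥9).

D2, D5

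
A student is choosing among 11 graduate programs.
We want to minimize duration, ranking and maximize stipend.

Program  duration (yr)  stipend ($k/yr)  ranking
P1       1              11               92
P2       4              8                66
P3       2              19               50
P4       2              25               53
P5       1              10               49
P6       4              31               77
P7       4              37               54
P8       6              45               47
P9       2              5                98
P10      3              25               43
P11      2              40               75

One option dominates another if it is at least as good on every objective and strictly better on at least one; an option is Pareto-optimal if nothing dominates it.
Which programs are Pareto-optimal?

P1: not dominated.
P2: dominated by P3 (duration 2≤4, stipend 19≥8, ranking 50≤66).
P3: not dominated.
P4: not dominated.
P5: not dominated.
P6: dominated by P7 (duration 4≤4, stipend 37≥31, ranking 54≤77).
P7: not dominated.
P8: not dominated (best stipend).
P9: dominated by P1 (duration 1≤2, stipend 11≥5, ranking 92≤98).
P10: not dominated (best ranking).
P11: not dominated.

P1, P3, P4, P5, P7, P8, P10, P11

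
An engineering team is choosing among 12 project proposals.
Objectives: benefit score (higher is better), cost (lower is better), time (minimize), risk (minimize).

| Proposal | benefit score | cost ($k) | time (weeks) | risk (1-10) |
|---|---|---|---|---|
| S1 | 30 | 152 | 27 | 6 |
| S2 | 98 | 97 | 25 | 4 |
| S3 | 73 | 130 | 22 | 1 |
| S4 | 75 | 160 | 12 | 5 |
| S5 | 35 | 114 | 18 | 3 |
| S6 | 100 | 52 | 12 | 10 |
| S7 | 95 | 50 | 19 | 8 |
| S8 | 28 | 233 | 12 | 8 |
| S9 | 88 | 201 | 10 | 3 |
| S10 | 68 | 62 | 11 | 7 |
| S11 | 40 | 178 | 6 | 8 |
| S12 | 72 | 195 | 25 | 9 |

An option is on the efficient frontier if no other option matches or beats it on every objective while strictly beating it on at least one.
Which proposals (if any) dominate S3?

none

S1: worse on benefit score (30 vs 73).
S2: worse on time (25 vs 22).
S4: worse on cost (160 vs 130).
S5: worse on benefit score (35 vs 73).
S6: worse on risk (10 vs 1).
S7: worse on risk (8 vs 1).
S8: worse on benefit score (28 vs 73).
S9: worse on cost (201 vs 130).
S10: worse on benefit score (68 vs 73).
S11: worse on benefit score (40 vs 73).
S12: worse on benefit score (72 vs 73).
No option dominates S3.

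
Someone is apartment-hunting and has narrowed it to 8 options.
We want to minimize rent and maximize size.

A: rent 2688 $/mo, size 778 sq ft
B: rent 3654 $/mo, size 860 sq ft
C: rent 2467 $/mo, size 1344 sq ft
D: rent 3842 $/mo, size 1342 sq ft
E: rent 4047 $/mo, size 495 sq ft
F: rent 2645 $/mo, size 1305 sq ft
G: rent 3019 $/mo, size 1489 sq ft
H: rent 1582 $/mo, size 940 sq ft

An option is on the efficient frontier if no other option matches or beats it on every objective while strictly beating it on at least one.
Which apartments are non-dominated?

A: dominated by C (rent 2467≤2688, size 1344≥778).
B: dominated by C (rent 2467≤3654, size 1344≥860).
C: not dominated.
D: dominated by C (rent 2467≤3842, size 1344≥1342).
E: dominated by A (rent 2688≤4047, size 778≥495).
F: dominated by C (rent 2467≤2645, size 1344≥1305).
G: not dominated (best size).
H: not dominated (best rent).

C, G, H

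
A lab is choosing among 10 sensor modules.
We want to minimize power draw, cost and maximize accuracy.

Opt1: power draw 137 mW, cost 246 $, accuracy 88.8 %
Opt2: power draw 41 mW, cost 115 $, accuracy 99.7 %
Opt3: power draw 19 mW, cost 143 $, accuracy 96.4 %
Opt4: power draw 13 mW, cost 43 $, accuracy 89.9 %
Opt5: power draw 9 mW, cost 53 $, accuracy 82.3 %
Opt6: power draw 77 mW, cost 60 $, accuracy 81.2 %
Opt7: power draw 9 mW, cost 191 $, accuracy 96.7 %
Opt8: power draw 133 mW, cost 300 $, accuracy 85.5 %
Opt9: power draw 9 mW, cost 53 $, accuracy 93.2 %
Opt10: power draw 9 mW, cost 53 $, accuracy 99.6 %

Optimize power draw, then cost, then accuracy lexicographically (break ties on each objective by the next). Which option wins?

Opt10

First minimize power draw: best is 9, kept {Opt5, Opt7, Opt9, Opt10}.
Then minimize cost: best is 53, kept {Opt5, Opt9, Opt10}.
Then maximize accuracy: best is 99.6, kept {Opt10}.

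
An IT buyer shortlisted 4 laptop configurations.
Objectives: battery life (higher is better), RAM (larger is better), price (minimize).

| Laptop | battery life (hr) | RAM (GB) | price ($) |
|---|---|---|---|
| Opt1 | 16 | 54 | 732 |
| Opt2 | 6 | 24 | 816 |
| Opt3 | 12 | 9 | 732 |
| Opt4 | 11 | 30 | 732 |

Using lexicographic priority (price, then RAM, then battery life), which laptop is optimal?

First minimize price: best is 732, kept {Opt1, Opt3, Opt4}.
Then maximize RAM: best is 54, kept {Opt1}.

Opt1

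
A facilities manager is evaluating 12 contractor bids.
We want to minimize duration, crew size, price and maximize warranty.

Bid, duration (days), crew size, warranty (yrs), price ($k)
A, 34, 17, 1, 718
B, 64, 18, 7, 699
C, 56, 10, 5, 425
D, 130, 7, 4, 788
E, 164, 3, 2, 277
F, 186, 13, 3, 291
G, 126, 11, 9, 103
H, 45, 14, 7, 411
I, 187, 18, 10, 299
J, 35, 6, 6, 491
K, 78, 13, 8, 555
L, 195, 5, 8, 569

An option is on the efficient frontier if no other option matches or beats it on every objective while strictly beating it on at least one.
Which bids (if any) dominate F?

G

G: duration 126≤186, crew size 11≤13, warranty 9≥3, price 103≤291 — dominates F.
Others (A, B, C, D, E, H, I, J, K, L) are each worse than F on at least one objective.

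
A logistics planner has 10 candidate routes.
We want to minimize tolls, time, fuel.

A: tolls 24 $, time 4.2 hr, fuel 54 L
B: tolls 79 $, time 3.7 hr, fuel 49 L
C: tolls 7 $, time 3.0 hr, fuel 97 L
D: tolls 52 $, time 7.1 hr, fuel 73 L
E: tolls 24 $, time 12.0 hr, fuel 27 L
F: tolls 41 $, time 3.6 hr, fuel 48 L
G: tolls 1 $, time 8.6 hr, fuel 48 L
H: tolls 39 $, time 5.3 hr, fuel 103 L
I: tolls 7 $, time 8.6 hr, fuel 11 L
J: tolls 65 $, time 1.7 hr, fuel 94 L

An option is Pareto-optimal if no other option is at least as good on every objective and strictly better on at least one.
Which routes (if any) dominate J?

A: worse on time (4.2 vs 1.7).
B: worse on tolls (79 vs 65).
C: worse on time (3.0 vs 1.7).
D: worse on time (7.1 vs 1.7).
E: worse on time (12.0 vs 1.7).
F: worse on time (3.6 vs 1.7).
G: worse on time (8.6 vs 1.7).
H: worse on time (5.3 vs 1.7).
I: worse on time (8.6 vs 1.7).
No option dominates J.

none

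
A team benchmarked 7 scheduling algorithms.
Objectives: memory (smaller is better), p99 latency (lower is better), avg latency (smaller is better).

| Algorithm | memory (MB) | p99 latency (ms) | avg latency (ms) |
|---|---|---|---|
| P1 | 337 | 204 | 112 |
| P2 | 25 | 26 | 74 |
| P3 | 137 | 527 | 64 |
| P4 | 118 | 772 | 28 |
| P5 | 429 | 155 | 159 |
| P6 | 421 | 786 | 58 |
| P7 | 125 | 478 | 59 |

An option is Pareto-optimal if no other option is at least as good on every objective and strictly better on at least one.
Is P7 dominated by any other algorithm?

P1: worse on memory (337 vs 125).
P2: worse on avg latency (74 vs 59).
P3: worse on memory (137 vs 125).
P4: worse on p99 latency (772 vs 478).
P5: worse on memory (429 vs 125).
P6: worse on memory (421 vs 125).
No option is at least as good as P7 on every objective and strictly better on one.

No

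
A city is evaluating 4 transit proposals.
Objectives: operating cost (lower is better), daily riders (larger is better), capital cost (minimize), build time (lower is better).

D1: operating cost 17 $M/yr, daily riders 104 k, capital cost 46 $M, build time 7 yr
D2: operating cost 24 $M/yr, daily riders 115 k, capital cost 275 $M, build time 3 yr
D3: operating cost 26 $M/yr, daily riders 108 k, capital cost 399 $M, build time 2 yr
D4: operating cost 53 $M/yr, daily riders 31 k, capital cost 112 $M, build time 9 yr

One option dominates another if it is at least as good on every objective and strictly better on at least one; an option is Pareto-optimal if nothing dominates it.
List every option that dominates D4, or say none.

D1: operating cost 17≤53, daily riders 104≥31, capital cost 46≤112, build time 7≤9 — dominates D4.
Others (D2, D3) are each worse than D4 on at least one objective.

D1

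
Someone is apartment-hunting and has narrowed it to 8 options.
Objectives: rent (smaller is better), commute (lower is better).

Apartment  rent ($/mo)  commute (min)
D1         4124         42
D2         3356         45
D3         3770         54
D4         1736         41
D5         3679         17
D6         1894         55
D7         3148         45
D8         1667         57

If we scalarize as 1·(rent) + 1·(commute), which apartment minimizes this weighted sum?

D8

D1: 1·4124 + 1·42 = 4166
D2: 1·3356 + 1·45 = 3401
D3: 1·3770 + 1·54 = 3824
D4: 1·1736 + 1·41 = 1777
D5: 1·3679 + 1·17 = 3696
D6: 1·1894 + 1·55 = 1949
D7: 1·3148 + 1·45 = 3193
D8: 1·1667 + 1·57 = 1724
Lowest: D8 at 1724.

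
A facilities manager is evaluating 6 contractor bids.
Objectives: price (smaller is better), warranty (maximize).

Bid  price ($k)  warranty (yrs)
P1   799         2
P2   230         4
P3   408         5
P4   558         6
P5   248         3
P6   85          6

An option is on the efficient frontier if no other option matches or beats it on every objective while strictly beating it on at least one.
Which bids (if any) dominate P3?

P6: price 85≤408, warranty 6≥5 — dominates P3.
Others (P1, P2, P4, P5) are each worse than P3 on at least one objective.

P6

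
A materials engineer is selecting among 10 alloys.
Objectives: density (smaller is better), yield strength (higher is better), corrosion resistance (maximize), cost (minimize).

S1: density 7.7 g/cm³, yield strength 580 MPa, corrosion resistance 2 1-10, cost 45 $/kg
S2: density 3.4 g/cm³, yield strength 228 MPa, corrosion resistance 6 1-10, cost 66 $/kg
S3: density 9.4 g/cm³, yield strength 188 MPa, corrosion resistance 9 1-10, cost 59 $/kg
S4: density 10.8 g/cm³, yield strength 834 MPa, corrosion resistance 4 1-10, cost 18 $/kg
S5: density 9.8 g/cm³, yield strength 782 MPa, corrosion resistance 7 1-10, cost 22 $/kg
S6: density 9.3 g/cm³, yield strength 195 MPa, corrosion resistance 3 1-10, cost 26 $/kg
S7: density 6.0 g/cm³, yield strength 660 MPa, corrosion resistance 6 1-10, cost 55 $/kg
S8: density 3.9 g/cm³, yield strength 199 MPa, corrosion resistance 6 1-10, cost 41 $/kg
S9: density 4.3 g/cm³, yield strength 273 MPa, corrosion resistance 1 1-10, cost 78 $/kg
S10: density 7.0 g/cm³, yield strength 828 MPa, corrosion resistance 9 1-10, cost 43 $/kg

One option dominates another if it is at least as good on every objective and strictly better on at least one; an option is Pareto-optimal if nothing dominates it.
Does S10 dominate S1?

S10 vs S1: density 7.0≤7.7, yield strength 828≥580, corrosion resistance 9≥2, cost 43≤45 — S10 is at least as good on every objective with at least one strict improvement.

Yes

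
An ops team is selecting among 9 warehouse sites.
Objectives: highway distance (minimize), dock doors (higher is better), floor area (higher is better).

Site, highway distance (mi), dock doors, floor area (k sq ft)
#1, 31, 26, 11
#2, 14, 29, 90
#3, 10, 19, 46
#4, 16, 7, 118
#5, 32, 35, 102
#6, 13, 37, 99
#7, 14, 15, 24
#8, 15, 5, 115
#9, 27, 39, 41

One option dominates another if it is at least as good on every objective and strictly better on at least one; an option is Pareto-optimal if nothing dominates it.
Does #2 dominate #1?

Yes

#2 vs #1: highway distance 14≤31, dock doors 29≥26, floor area 90≥11 — #2 is at least as good on every objective with at least one strict improvement.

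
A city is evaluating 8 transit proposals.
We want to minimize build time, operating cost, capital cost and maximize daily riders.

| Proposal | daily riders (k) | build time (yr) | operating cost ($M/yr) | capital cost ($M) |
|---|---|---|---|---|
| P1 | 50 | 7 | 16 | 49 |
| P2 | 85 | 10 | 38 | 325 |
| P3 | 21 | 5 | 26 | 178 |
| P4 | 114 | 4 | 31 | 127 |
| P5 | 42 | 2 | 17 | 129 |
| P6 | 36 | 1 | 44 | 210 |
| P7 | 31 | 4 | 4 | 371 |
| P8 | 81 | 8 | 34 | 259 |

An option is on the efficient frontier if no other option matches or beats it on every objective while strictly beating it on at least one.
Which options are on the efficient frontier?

P1: not dominated (best capital cost).
P2: dominated by P4 (daily riders 114≥85, build time 4≤10, operating cost 31≤38, capital cost 127≤325).
P3: dominated by P5 (daily riders 42≥21, build time 2≤5, operating cost 17≤26, capital cost 129≤178).
P4: not dominated (best daily riders).
P5: not dominated.
P6: not dominated (best build time).
P7: not dominated (best operating cost).
P8: dominated by P4 (daily riders 114≥81, build time 4≤8, operating cost 31≤34, capital cost 127≤259).

P1, P4, P5, P6, P7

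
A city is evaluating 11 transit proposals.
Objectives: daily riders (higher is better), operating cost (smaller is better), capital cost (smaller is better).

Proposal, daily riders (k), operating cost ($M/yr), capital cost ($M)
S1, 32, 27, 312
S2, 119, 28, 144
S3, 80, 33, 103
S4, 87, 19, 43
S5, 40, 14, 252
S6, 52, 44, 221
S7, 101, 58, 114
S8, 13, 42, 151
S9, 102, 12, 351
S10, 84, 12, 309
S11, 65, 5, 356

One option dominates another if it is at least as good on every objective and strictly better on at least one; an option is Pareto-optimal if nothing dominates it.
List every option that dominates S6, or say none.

S2: daily riders 119≥52, operating cost 28≤44, capital cost 144≤221 — dominates S6.
S3: daily riders 80≥52, operating cost 33≤44, capital cost 103≤221 — dominates S6.
S4: daily riders 87≥52, operating cost 19≤44, capital cost 43≤221 — dominates S6.
Others (S1, S5, S7, S8, S9, S10, S11) are each worse than S6 on at least one objective.

S2, S3, S4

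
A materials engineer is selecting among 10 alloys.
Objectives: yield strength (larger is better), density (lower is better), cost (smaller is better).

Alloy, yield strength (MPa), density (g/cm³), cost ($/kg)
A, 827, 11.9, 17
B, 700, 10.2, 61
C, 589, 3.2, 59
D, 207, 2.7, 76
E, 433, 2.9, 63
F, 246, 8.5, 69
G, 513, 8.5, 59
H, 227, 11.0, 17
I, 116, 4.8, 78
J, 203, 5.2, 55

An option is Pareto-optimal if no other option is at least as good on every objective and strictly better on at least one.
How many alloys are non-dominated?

7

A: not dominated (best yield strength).
B: not dominated.
C: not dominated.
D: not dominated (best density).
E: not dominated.
F: dominated by C (yield strength 589≥246, density 3.2≤8.5, cost 59≤69).
G: dominated by C (yield strength 589≥513, density 3.2≤8.5, cost 59≤59).
H: not dominated.
I: dominated by C (yield strength 589≥116, density 3.2≤4.8, cost 59≤78).
J: not dominated.
Pareto-optimal: A, B, C, D, E, H, J → 7.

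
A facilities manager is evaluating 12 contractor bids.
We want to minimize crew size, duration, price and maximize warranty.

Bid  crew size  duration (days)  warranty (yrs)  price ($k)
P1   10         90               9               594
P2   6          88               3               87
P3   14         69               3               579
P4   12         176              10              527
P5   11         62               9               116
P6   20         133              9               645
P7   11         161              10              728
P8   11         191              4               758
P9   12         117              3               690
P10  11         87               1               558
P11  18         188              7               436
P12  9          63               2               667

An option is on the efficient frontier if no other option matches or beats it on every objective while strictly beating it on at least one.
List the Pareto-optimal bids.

P1: not dominated.
P2: not dominated (best crew size).
P3: dominated by P5 (crew size 11≤14, duration 62≤69, warranty 9≥3, price 116≤579).
P4: not dominated.
P5: not dominated (best duration).
P6: dominated by P1 (crew size 10≤20, duration 90≤133, warranty 9≥9, price 594≤645).
P7: not dominated.
P8: dominated by P1 (crew size 10≤11, duration 90≤191, warranty 9≥4, price 594≤758).
P9: dominated by P1 (crew size 10≤12, duration 90≤117, warranty 9≥3, price 594≤690).
P10: dominated by P5 (crew size 11≤11, duration 62≤87, warranty 9≥1, price 116≤558).
P11: dominated by P5 (crew size 11≤18, duration 62≤188, warranty 9≥7, price 116≤436).
P12: not dominated.

P1, P2, P4, P5, P7, P12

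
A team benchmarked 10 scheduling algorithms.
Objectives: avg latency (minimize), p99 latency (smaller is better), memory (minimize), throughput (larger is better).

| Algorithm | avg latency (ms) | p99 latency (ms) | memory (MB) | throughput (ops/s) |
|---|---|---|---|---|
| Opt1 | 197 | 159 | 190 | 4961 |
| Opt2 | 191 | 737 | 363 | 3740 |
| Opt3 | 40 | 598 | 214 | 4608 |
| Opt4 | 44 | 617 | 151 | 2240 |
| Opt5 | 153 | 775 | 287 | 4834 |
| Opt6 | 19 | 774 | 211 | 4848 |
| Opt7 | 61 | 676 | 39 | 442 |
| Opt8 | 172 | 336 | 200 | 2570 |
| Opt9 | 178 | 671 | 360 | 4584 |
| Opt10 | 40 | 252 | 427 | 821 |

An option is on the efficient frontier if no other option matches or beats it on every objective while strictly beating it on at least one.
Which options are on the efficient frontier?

Opt1, Opt3, Opt4, Opt6, Opt7, Opt8, Opt10

Opt1: not dominated (best p99 latency).
Opt2: dominated by Opt3 (avg latency 40≤191, p99 latency 598≤737, memory 214≤363, throughput 4608≥3740).
Opt3: not dominated.
Opt4: not dominated.
Opt5: dominated by Opt6 (avg latency 19≤153, p99 latency 774≤775, memory 211≤287, throughput 4848≥4834).
Opt6: not dominated (best avg latency).
Opt7: not dominated (best memory).
Opt8: not dominated.
Opt9: dominated by Opt3 (avg latency 40≤178, p99 latency 598≤671, memory 214≤360, throughput 4608≥4584).
Opt10: not dominated.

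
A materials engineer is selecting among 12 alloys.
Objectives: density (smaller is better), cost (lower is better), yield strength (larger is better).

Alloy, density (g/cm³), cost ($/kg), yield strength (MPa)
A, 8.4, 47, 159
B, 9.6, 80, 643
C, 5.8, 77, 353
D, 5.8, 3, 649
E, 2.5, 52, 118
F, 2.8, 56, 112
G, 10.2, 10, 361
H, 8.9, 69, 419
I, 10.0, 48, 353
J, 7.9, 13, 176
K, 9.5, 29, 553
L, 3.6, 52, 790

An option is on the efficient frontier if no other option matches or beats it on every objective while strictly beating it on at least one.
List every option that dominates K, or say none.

D

D: density 5.8≤9.5, cost 3≤29, yield strength 649≥553 — dominates K.
Others (A, B, C, E, F, G, H, I, J, L) are each worse than K on at least one objective.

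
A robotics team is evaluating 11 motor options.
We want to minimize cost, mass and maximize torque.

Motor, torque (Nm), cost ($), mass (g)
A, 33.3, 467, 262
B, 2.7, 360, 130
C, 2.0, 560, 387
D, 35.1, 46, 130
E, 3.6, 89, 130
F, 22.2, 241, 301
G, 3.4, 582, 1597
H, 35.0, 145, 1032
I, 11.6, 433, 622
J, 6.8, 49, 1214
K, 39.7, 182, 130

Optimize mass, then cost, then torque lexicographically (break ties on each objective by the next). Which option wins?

D

First minimize mass: best is 130, kept {B, D, E, K}.
Then minimize cost: best is 46, kept {D}.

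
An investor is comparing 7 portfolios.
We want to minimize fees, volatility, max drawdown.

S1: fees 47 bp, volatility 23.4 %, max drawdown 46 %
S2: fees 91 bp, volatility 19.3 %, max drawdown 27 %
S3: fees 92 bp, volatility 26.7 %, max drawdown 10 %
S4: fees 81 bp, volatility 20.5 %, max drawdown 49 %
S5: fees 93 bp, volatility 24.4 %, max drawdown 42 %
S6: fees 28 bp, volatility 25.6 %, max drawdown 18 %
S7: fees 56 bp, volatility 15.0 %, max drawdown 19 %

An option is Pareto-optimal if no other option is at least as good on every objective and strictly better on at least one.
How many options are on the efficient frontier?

4

S1: not dominated.
S2: dominated by S7 (fees 56≤91, volatility 15.0≤19.3, max drawdown 19≤27).
S3: not dominated (best max drawdown).
S4: dominated by S7 (fees 56≤81, volatility 15.0≤20.5, max drawdown 19≤49).
S5: dominated by S2 (fees 91≤93, volatility 19.3≤24.4, max drawdown 27≤42).
S6: not dominated (best fees).
S7: not dominated (best volatility).
Pareto-optimal: S1, S3, S6, S7 → 4.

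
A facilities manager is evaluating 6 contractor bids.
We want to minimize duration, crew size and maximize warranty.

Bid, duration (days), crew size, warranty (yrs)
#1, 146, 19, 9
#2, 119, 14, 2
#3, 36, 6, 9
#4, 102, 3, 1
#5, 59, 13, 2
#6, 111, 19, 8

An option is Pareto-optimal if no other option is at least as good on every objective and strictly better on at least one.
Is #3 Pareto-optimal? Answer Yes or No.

#1: worse on duration (146 vs 36).
#2: worse on duration (119 vs 36).
#4: worse on duration (102 vs 36).
#5: worse on duration (59 vs 36).
#6: worse on duration (111 vs 36).
No option is at least as good as #3 on every objective and strictly better on one.

Yes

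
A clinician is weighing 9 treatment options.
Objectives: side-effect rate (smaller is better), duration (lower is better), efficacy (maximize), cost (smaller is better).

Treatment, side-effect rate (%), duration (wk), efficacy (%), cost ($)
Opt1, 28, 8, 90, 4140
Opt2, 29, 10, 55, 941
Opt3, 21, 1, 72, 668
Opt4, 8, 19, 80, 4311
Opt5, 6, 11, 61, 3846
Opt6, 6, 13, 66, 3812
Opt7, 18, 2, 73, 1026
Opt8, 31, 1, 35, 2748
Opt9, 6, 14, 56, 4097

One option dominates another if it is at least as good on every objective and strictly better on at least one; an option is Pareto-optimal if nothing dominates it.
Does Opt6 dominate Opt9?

Yes

Opt6 vs Opt9: side-effect rate 6≤6, duration 13≤14, efficacy 66≥56, cost 3812≤4097 — Opt6 is at least as good on every objective with at least one strict improvement.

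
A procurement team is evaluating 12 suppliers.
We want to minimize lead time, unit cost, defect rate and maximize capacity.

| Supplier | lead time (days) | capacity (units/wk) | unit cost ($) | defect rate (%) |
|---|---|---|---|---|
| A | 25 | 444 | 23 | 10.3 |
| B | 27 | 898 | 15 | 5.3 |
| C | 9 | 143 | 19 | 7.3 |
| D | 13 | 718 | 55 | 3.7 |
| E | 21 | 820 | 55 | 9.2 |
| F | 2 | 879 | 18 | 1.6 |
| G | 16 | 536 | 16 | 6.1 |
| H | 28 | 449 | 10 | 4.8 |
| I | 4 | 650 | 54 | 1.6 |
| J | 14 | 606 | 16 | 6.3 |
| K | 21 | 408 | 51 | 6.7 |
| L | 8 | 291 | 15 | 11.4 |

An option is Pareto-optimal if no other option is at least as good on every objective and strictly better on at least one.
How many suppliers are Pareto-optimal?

A: dominated by F (lead time 2≤25, capacity 879≥444, unit cost 18≤23, defect rate 1.6≤10.3).
B: not dominated (best capacity).
C: dominated by F (lead time 2≤9, capacity 879≥143, unit cost 18≤19, defect rate 1.6≤7.3).
D: dominated by F (lead time 2≤13, capacity 879≥718, unit cost 18≤55, defect rate 1.6≤3.7).
E: dominated by F (lead time 2≤21, capacity 879≥820, unit cost 18≤55, defect rate 1.6≤9.2).
F: not dominated (best lead time).
G: not dominated.
H: not dominated (best unit cost).
I: dominated by F (lead time 2≤4, capacity 879≥650, unit cost 18≤54, defect rate 1.6≤1.6).
J: not dominated.
K: dominated by F (lead time 2≤21, capacity 879≥408, unit cost 18≤51, defect rate 1.6≤6.7).
L: not dominated.
Pareto-optimal: B, F, G, H, J, L → 6.

6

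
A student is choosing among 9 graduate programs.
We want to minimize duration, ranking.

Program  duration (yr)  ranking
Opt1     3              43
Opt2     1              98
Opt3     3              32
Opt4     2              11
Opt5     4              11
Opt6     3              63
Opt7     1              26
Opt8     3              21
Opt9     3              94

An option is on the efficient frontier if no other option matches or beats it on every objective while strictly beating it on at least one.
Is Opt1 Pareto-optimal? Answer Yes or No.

Opt3 vs Opt1: duration 3≤3, ranking 32≤43 — Opt3 is at least as good on every objective and strictly better on at least one, so Opt3 dominates Opt1.

No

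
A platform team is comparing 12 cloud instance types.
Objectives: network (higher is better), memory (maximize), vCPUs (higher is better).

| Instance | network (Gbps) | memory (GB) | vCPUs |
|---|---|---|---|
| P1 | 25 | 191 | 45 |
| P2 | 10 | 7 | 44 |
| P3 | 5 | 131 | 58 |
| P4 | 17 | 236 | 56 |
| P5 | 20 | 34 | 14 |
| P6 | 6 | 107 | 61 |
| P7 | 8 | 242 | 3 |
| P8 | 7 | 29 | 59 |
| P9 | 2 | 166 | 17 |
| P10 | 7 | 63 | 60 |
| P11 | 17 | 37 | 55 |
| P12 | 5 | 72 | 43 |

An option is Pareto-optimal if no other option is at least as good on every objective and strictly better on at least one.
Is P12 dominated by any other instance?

P1 vs P12: network 25≥5, memory 191≥72, vCPUs 45≥43 — P1 is at least as good on every objective and strictly better on at least one, so P1 dominates P12.

Yes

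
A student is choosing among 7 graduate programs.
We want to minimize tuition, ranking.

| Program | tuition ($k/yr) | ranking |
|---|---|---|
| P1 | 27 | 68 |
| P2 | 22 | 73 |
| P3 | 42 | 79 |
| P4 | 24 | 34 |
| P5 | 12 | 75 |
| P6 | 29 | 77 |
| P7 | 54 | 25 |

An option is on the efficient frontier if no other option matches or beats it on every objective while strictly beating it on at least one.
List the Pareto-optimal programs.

P1: dominated by P4 (tuition 24≤27, ranking 34≤68).
P2: not dominated.
P3: dominated by P1 (tuition 27≤42, ranking 68≤79).
P4: not dominated.
P5: not dominated (best tuition).
P6: dominated by P1 (tuition 27≤29, ranking 68≤77).
P7: not dominated (best ranking).

P2, P4, P5, P7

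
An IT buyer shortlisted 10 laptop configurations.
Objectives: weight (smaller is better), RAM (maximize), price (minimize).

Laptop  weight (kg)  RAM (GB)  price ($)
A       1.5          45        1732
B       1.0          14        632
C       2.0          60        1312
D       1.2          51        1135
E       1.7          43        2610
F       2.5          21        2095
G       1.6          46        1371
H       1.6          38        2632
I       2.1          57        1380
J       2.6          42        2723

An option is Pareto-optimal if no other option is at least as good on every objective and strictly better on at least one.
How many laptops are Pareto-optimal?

3

A: dominated by D (weight 1.2≤1.5, RAM 51≥45, price 1135≤1732).
B: not dominated (best weight).
C: not dominated (best RAM).
D: not dominated.
E: dominated by A (weight 1.5≤1.7, RAM 45≥43, price 1732≤2610).
F: dominated by A (weight 1.5≤2.5, RAM 45≥21, price 1732≤2095).
G: dominated by D (weight 1.2≤1.6, RAM 51≥46, price 1135≤1371).
H: dominated by A (weight 1.5≤1.6, RAM 45≥38, price 1732≤2632).
I: dominated by C (weight 2.0≤2.1, RAM 60≥57, price 1312≤1380).
J: dominated by A (weight 1.5≤2.6, RAM 45≥42, price 1732≤2723).
Pareto-optimal: B, C, D → 3.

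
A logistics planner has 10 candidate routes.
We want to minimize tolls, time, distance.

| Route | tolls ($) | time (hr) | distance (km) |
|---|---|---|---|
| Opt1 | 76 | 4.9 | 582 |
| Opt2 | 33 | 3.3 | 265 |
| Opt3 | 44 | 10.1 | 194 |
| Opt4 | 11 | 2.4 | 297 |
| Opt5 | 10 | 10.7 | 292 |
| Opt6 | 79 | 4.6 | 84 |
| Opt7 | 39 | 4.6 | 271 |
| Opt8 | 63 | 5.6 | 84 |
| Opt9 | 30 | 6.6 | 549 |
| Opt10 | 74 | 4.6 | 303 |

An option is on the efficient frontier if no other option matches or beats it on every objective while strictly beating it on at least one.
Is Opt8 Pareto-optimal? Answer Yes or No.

Yes

Opt1: worse on tolls (76 vs 63).
Opt2: worse on distance (265 vs 84).
Opt3: worse on time (10.1 vs 5.6).
Opt4: worse on distance (297 vs 84).
Opt5: worse on time (10.7 vs 5.6).
Opt6: worse on tolls (79 vs 63).
Opt7: worse on distance (271 vs 84).
Opt9: worse on time (6.6 vs 5.6).
Opt10: worse on tolls (74 vs 63).
No option is at least as good as Opt8 on every objective and strictly better on one.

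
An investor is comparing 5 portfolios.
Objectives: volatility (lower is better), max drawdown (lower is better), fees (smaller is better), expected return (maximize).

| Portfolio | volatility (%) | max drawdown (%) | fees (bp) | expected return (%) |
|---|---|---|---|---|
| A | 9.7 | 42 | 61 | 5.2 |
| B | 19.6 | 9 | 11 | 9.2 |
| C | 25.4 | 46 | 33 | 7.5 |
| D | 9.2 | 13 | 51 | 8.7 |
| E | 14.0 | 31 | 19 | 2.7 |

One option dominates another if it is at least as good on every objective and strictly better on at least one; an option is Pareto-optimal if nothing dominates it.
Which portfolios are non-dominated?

A: dominated by D (volatility 9.2≤9.7, max drawdown 13≤42, fees 51≤61, expected return 8.7≥5.2).
B: not dominated (best max drawdown).
C: dominated by B (volatility 19.6≤25.4, max drawdown 9≤46, fees 11≤33, expected return 9.2≥7.5).
D: not dominated (best volatility).
E: not dominated.

B, D, E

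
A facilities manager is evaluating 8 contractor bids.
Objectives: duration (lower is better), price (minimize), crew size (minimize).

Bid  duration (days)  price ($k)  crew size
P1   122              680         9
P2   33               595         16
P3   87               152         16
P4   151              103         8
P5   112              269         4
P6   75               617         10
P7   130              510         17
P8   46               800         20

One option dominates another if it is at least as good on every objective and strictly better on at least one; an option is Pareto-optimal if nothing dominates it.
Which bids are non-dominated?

P2, P3, P4, P5, P6

P1: dominated by P5 (duration 112≤122, price 269≤680, crew size 4≤9).
P2: not dominated (best duration).
P3: not dominated.
P4: not dominated (best price).
P5: not dominated (best crew size).
P6: not dominated.
P7: dominated by P3 (duration 87≤130, price 152≤510, crew size 16≤17).
P8: dominated by P2 (duration 33≤46, price 595≤800, crew size 16≤20).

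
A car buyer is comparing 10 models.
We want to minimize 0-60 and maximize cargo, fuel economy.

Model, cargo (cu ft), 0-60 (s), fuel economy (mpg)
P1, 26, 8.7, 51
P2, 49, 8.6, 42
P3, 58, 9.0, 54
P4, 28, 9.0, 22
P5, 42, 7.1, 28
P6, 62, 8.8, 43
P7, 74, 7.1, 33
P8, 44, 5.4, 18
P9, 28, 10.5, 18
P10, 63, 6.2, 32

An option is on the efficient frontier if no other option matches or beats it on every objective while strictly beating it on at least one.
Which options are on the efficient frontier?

P1: not dominated.
P2: not dominated.
P3: not dominated (best fuel economy).
P4: dominated by P2 (cargo 49≥28, 0-60 8.6≤9.0, fuel economy 42≥22).
P5: dominated by P7 (cargo 74≥42, 0-60 7.1≤7.1, fuel economy 33≥28).
P6: not dominated.
P7: not dominated (best cargo).
P8: not dominated (best 0-60).
P9: dominated by P2 (cargo 49≥28, 0-60 8.6≤10.5, fuel economy 42≥18).
P10: not dominated.

P1, P2, P3, P6, P7, P8, P10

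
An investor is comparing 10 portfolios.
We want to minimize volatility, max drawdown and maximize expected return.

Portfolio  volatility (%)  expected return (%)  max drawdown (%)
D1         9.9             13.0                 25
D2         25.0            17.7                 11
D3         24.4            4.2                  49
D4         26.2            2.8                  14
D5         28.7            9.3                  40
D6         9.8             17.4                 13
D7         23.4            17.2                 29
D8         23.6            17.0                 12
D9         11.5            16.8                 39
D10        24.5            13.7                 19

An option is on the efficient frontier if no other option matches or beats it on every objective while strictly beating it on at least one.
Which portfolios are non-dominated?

D1: dominated by D6 (volatility 9.8≤9.9, expected return 17.4≥13.0, max drawdown 13≤25).
D2: not dominated (best expected return).
D3: dominated by D1 (volatility 9.9≤24.4, expected return 13.0≥4.2, max drawdown 25≤49).
D4: dominated by D2 (volatility 25.0≤26.2, expected return 17.7≥2.8, max drawdown 11≤14).
D5: dominated by D1 (volatility 9.9≤28.7, expected return 13.0≥9.3, max drawdown 25≤40).
D6: not dominated (best volatility).
D7: dominated by D6 (volatility 9.8≤23.4, expected return 17.4≥17.2, max drawdown 13≤29).
D8: not dominated.
D9: dominated by D6 (volatility 9.8≤11.5, expected return 17.4≥16.8, max drawdown 13≤39).
D10: dominated by D6 (volatility 9.8≤24.5, expected return 17.4≥13.7, max drawdown 13≤19).

D2, D6, D8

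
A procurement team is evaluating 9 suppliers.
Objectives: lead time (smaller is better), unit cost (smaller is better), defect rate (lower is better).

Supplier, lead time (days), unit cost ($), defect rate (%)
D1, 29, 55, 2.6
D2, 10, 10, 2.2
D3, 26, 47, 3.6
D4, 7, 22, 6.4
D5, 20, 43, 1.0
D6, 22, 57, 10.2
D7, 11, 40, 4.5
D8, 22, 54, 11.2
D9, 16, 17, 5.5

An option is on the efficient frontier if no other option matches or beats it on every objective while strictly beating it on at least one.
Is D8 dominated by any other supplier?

D2 vs D8: lead time 10≤22, unit cost 10≤54, defect rate 2.2≤11.2 — D2 is at least as good on every objective and strictly better on at least one, so D2 dominates D8.

Yes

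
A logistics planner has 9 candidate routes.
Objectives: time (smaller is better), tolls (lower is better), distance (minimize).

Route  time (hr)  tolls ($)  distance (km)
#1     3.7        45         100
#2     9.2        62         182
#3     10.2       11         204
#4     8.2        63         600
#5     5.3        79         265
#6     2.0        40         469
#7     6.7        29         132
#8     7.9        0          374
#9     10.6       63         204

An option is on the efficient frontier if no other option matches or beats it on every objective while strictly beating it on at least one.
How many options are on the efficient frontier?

#1: not dominated (best distance).
#2: dominated by #1 (time 3.7≤9.2, tolls 45≤62, distance 100≤182).
#3: not dominated.
#4: dominated by #1 (time 3.7≤8.2, tolls 45≤63, distance 100≤600).
#5: dominated by #1 (time 3.7≤5.3, tolls 45≤79, distance 100≤265).
#6: not dominated (best time).
#7: not dominated.
#8: not dominated (best tolls).
#9: dominated by #1 (time 3.7≤10.6, tolls 45≤63, distance 100≤204).
Pareto-optimal: #1, #3, #6, #7, #8 → 5.

5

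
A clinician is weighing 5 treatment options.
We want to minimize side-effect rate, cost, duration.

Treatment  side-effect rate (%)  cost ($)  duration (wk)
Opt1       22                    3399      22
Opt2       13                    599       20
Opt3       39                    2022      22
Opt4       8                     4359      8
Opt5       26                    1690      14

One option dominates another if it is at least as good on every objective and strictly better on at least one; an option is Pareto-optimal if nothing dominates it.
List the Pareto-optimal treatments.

Opt1: dominated by Opt2 (side-effect rate 13≤22, cost 599≤3399, duration 20≤22).
Opt2: not dominated (best cost).
Opt3: dominated by Opt2 (side-effect rate 13≤39, cost 599≤2022, duration 20≤22).
Opt4: not dominated (best side-effect rate).
Opt5: not dominated.

Opt2, Opt4, Opt5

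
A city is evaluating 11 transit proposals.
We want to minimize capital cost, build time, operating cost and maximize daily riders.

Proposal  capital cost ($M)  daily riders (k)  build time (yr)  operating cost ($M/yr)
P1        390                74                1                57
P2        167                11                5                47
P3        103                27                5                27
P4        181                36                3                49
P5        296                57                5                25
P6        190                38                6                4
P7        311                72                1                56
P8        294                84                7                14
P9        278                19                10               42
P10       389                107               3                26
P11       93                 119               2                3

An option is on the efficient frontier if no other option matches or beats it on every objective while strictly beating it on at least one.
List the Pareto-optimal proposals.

P1, P7, P11

P1: not dominated.
P2: dominated by P3 (capital cost 103≤167, daily riders 27≥11, build time 5≤5, operating cost 27≤47).
P3: dominated by P11 (capital cost 93≤103, daily riders 119≥27, build time 2≤5, operating cost 3≤27).
P4: dominated by P11 (capital cost 93≤181, daily riders 119≥36, build time 2≤3, operating cost 3≤49).
P5: dominated by P11 (capital cost 93≤296, daily riders 119≥57, build time 2≤5, operating cost 3≤25).
P6: dominated by P11 (capital cost 93≤190, daily riders 119≥38, build time 2≤6, operating cost 3≤4).
P7: not dominated.
P8: dominated by P11 (capital cost 93≤294, daily riders 119≥84, build time 2≤7, operating cost 3≤14).
P9: dominated by P3 (capital cost 103≤278, daily riders 27≥19, build time 5≤10, operating cost 27≤42).
P10: dominated by P11 (capital cost 93≤389, daily riders 119≥107, build time 2≤3, operating cost 3≤26).
P11: not dominated (best capital cost).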